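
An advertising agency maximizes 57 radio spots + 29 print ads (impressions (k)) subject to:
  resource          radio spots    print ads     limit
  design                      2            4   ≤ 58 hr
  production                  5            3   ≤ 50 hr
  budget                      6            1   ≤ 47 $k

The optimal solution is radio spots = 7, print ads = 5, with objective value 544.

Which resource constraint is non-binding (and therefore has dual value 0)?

design: 34/58 (slack 24)
production: 50/50 (binding)
budget: 47/47 (binding)
By complementary slackness, a constraint with positive slack has shadow price 0 → design.

design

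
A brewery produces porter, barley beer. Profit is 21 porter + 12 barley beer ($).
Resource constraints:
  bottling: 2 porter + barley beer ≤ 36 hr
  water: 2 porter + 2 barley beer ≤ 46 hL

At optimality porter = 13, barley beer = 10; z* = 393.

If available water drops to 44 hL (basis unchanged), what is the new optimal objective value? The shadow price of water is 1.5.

Δb = -2, so new z* = 393 + (1.5)·(-2) = 393 − 3 = 390.

390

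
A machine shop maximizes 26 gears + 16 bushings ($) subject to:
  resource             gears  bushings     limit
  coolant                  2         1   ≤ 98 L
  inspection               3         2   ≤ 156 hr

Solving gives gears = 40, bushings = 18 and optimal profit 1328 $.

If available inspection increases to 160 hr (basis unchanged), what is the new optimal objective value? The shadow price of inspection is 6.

Δb = 4, so new z* = 1328 + (6)·(4) = 1328 + 24 = 1352.

1352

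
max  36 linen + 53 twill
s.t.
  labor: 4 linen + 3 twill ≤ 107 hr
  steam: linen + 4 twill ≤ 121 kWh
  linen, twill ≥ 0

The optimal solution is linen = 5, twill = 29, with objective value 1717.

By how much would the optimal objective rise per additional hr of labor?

7

At the optimum: labor uses 107 of 107 (binding); steam uses 121 of 121 (binding).
Dual feasibility on the basic columns requires 4·y_labor + 1·y_steam = 36, 3·y_labor + 4·y_steam = 53.
Solving: y_labor = 7, y_steam = 8.
Shadow price of labor = 7.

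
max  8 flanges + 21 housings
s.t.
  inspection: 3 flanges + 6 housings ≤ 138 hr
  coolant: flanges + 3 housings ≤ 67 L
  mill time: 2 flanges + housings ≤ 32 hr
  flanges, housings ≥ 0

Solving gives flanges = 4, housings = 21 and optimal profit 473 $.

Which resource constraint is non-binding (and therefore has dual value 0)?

mill time

inspection: 138/138 (binding)
coolant: 67/67 (binding)
mill time: 29/32 (slack 3)
By complementary slackness, a constraint with positive slack has shadow price 0 → mill time.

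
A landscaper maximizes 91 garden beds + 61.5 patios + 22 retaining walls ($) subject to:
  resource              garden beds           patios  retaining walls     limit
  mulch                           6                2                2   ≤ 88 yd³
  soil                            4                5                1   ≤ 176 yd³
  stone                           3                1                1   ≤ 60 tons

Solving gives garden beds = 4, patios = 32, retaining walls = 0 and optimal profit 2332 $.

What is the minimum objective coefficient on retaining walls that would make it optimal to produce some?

27.5

At the optimum: mulch uses 88 of 88 (binding); soil uses 176 of 176 (binding); stone uses 44 of 60 (slack = 16).
Slack constraints have shadow price 0 (complementary slackness).
From A_Bᵀ y = c: 6·y_mulch + 4·y_soil = 91; 2·y_mulch + 5·y_soil = 61.5.
This yields shadow prices y_mulch = 9.5, y_soil = 8.5.
retaining walls enters the basis when its profit ≥ yᵀa₃ = 9.5·2 + 8.5·1 = 27.5.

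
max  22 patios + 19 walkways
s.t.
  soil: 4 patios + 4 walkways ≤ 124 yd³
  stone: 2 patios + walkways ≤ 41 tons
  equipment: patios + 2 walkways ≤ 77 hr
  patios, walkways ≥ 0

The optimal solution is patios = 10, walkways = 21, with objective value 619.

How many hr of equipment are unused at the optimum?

25

equipment used = 1·10 + 2·21 = 52; slack = 77 − 52 = 25.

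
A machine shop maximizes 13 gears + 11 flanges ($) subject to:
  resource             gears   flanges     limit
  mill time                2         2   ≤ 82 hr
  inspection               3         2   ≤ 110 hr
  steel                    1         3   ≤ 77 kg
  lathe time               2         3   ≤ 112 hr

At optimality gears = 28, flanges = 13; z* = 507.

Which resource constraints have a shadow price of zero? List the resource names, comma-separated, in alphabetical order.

lathe time, steel

mill time: 82/82 (binding)
inspection: 110/110 (binding)
steel: 67/77 (slack 10)
lathe time: 95/112 (slack 17)
By complementary slackness, a constraint with positive slack has shadow price 0 → lathe time, steel.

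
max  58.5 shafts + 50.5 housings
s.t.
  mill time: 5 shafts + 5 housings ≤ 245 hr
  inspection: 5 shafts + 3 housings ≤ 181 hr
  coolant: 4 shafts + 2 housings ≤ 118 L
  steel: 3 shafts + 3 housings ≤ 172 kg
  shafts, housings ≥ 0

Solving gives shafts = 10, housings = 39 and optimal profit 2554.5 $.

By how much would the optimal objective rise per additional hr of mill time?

Check each constraint at x*: mill time 245/245 (tight); inspection 167/181 (slack 14); coolant 118/118 (tight); steel 147/172 (slack 25).
By complementary slackness, y = 0 for the non-binding constraints.
Dual feasibility on the basic columns requires 5·y_mill time + 4·y_coolant = 58.5, 5·y_mill time + 2·y_coolant = 50.5.
→ y_mill time = 8.5 and y_coolant = 4.
Shadow price of mill time = 8.5.

8.5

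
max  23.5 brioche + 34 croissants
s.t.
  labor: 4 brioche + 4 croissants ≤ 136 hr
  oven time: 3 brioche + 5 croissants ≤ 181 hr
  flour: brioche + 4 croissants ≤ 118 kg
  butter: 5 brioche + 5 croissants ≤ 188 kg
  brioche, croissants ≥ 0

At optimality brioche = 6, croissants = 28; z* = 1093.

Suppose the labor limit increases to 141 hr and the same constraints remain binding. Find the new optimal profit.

Binding: labor and flour. Non-binding: oven time (23 unused), butter (18 unused).
By complementary slackness, y = 0 for the non-binding constraints.
The binding rows give the dual system: 4·y_labor + 1·y_flour = 23.5 and 4·y_labor + 4·y_flour = 34.
This yields shadow prices y_labor = 5, y_flour = 3.5.
Δz = y_labor·Δb = 5 × (5) = 25, so new z* = 1093 + 25 = 1118.

1118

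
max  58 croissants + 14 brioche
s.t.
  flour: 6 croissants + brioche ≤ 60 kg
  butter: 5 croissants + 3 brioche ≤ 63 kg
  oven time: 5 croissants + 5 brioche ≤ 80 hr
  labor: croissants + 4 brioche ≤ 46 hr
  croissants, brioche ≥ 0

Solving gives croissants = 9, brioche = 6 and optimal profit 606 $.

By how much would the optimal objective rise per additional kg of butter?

Check each constraint at x*: flour 60/60 (tight); butter 63/63 (tight); oven time 75/80 (slack 5); labor 33/46 (slack 13).
Slack constraints have shadow price 0 (complementary slackness).
From A_Bᵀ y = c: 6·y_flour + 5·y_butter = 58; 1·y_flour + 3·y_butter = 14.
→ y_flour = 8 and y_butter = 2.
Shadow price of butter = 2.

2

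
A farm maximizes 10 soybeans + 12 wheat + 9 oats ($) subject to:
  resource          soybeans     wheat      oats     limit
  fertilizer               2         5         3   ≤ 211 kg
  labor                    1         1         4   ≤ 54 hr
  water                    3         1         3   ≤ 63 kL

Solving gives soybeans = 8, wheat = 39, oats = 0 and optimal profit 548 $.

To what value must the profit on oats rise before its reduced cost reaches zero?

Check each constraint at x*: fertilizer 211/211 (tight); labor 47/54 (slack 7); water 63/63 (tight).
Slack constraints have shadow price 0 (complementary slackness).
Dual feasibility on the basic columns requires 2·y_fertilizer + 3·y_water = 10, 5·y_fertilizer + 1·y_water = 12.
Solving: y_fertilizer = 2, y_water = 2.
oats enters the basis when its profit ≥ yᵀa₃ = 2·3 + 2·3 = 12.

12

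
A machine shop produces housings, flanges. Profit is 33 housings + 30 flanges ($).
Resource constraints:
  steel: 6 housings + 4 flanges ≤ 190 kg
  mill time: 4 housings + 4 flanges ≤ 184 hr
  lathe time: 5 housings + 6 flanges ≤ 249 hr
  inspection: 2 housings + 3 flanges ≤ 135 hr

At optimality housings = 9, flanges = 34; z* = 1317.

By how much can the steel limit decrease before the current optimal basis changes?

24

Binding constraints: steel, lathe time. The basis is B = [[6,4],[5,6]] with det 16.
Per unit decrease in steel, x* moves by d = (-0.375, 0.3125).
The basis stays optimal until housings reaches 0; allowable decrease = 24 kg.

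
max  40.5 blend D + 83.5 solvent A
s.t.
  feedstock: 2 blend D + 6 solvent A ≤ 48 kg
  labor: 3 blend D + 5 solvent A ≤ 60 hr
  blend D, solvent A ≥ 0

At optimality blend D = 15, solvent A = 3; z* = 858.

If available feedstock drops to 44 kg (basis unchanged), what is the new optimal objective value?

Both feedstock and labor are binding at x*.
The binding rows give the dual system: 2·y_feedstock + 3·y_labor = 40.5 and 6·y_feedstock + 5·y_labor = 83.5.
Solving: y_feedstock = 6, y_labor = 9.5.
Δz = y_feedstock·Δb = 6 × (-4) = -24, so new z* = 858 − 24 = 834.

834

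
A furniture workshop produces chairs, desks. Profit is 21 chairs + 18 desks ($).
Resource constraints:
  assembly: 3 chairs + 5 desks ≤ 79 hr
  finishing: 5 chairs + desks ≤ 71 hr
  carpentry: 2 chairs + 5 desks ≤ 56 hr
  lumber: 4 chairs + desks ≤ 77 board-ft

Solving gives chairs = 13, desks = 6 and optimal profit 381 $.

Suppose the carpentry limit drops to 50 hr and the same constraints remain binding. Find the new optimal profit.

Check each constraint at x*: assembly 69/79 (slack 10); finishing 71/71 (tight); carpentry 56/56 (tight); lumber 58/77 (slack 19).
Slack constraints have shadow price 0 (complementary slackness).
From A_Bᵀ y = c: 5·y_finishing + 2·y_carpentry = 21; 1·y_finishing + 5·y_carpentry = 18.
Solving: y_finishing = 3, y_carpentry = 3.
Δz = y_carpentry·Δb = 3 × (-6) = -18, so new z* = 381 − 18 = 363.

363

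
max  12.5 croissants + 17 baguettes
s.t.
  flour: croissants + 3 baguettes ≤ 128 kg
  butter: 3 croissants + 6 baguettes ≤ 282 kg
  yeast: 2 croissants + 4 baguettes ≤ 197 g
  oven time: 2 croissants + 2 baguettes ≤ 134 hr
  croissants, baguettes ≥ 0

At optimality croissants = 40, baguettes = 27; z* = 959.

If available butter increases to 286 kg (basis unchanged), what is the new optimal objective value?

965

Check each constraint at x*: flour 121/128 (slack 7); butter 282/282 (tight); yeast 188/197 (slack 9); oven time 134/134 (tight).
Since flour, yeast are not tight, their duals are 0.
From A_Bᵀ y = c: 3·y_butter + 2·y_oven time = 12.5; 6·y_butter + 2·y_oven time = 17.
Solving: y_butter = 1.5, y_oven time = 4.
Δz = y_butter·Δb = 1.5 × (4) = 6, so new z* = 959 + 6 = 965.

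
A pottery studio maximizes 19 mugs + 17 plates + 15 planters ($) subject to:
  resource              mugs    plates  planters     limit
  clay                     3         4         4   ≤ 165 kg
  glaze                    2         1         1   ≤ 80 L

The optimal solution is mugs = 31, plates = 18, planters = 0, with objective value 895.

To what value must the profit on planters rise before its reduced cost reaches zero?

Both clay and glaze are binding at x*.
Dual feasibility on the basic columns requires 3·y_clay + 2·y_glaze = 19, 4·y_clay + 1·y_glaze = 17.
This yields shadow prices y_clay = 3, y_glaze = 5.
planters enters the basis when its profit ≥ yᵀa₃ = 3·4 + 5·1 = 17.

17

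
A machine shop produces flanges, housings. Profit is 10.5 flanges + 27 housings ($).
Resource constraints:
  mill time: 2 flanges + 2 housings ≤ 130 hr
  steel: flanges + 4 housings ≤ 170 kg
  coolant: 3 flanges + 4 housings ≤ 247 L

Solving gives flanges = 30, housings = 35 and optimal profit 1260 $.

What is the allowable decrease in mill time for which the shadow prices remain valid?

Binding constraints: mill time, steel. The basis is B = [[2,2],[1,4]] with det 6.
Per unit decrease in mill time, x* moves by d = (-0.6667, 0.1667).
The basis stays optimal until flanges reaches 0; allowable decrease = 45 hr.

45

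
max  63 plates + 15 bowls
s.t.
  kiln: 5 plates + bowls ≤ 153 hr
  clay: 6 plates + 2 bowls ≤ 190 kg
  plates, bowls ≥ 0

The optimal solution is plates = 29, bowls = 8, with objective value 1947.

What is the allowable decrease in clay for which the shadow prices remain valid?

Binding constraints: kiln, clay. The basis is B = [[5,1],[6,2]] with det 4.
Per unit decrease in clay, x* moves by d = (0.25, -1.25).
The basis stays optimal until bowls reaches 0; allowable decrease = 6.4 kg.

6.4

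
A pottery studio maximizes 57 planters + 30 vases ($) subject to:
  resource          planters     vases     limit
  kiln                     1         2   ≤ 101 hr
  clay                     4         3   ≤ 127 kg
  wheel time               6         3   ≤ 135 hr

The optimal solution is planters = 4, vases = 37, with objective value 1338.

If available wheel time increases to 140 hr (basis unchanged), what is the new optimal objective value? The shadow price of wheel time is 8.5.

1380.5

Δb = 5, so new z* = 1338 + (8.5)·(5) = 1338 + 42.5 = 1380.5.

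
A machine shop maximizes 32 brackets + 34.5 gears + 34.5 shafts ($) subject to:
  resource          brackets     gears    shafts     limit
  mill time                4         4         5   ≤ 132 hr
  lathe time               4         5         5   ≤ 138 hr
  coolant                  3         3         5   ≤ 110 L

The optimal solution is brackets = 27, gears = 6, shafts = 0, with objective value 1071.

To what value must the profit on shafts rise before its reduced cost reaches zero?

At the optimum: mill time uses 132 of 132 (binding); lathe time uses 138 of 138 (binding); coolant uses 99 of 110 (slack = 11).
By complementary slackness, y = 0 for the non-binding constraint.
The binding rows give the dual system: 4·y_mill time + 4·y_lathe time = 32 and 4·y_mill time + 5·y_lathe time = 34.5.
→ y_mill time = 5.5 and y_lathe time = 2.5.
shafts enters the basis when its profit ≥ yᵀa₃ = 5.5·5 + 2.5·5 = 40.

40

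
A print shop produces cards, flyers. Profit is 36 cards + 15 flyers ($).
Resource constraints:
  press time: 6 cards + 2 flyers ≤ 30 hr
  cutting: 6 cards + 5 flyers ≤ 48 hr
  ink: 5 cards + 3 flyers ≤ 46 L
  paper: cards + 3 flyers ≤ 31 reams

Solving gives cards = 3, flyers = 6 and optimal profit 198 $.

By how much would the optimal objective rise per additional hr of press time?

Check each constraint at x*: press time 30/30 (tight); cutting 48/48 (tight); ink 33/46 (slack 13); paper 21/31 (slack 10).
Slack constraints have shadow price 0 (complementary slackness).
Dual feasibility on the basic columns requires 6·y_press time + 6·y_cutting = 36, 2·y_press time + 5·y_cutting = 15.
→ y_press time = 5 and y_cutting = 1.
Shadow price of press time = 5.

5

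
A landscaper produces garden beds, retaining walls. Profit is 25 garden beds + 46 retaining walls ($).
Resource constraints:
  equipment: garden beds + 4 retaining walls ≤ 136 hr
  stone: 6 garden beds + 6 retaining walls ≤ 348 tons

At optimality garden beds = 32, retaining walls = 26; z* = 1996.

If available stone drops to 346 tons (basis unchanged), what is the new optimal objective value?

Both equipment and stone are binding at x*.
The binding rows give the dual system: 1·y_equipment + 6·y_stone = 25 and 4·y_equipment + 6·y_stone = 46.
Solving: y_equipment = 7, y_stone = 3.
Δz = y_stone·Δb = 3 × (-2) = -6, so new z* = 1996 − 6 = 1990.

1990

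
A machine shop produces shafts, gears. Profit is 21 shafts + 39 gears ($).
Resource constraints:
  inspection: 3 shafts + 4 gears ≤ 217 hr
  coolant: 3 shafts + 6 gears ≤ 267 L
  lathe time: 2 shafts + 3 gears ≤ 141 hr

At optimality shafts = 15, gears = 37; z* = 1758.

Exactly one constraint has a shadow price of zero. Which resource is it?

inspection: 193/217 (slack 24)
coolant: 267/267 (binding)
lathe time: 141/141 (binding)
By complementary slackness, a constraint with positive slack has shadow price 0 → inspection.

inspection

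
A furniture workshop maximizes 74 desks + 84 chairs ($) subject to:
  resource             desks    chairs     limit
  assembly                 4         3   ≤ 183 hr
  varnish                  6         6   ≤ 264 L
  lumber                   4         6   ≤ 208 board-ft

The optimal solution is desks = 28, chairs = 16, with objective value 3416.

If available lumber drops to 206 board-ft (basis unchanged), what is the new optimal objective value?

At the optimum: assembly uses 160 of 183 (slack = 23); varnish uses 264 of 264 (binding); lumber uses 208 of 208 (binding).
By complementary slackness, y = 0 for the non-binding constraint.
The binding rows give the dual system: 6·y_varnish + 4·y_lumber = 74 and 6·y_varnish + 6·y_lumber = 84.
→ y_varnish = 9 and y_lumber = 5.
Δz = y_lumber·Δb = 5 × (-2) = -10, so new z* = 3416 − 10 = 3406.

3406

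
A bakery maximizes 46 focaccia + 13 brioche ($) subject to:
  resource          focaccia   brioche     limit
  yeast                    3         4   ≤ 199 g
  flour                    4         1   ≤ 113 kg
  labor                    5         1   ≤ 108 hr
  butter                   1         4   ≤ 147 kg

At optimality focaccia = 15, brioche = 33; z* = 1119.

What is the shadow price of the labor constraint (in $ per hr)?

Binding: labor and butter. Non-binding: yeast (22 unused), flour (20 unused).
Slack constraints have shadow price 0 (complementary slackness).
The binding rows give the dual system: 5·y_labor + 1·y_butter = 46 and 1·y_labor + 4·y_butter = 13.
→ y_labor = 9 and y_butter = 1.
Shadow price of labor = 9.

9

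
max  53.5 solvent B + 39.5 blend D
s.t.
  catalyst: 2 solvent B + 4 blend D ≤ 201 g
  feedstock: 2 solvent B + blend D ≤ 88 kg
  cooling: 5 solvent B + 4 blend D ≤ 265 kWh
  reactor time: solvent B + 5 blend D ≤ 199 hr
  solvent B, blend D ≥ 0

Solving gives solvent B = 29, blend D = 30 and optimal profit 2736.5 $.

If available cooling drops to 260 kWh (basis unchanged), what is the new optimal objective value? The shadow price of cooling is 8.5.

2694

Δb = -5, so new z* = 2736.5 + (8.5)·(-5) = 2736.5 − 42.5 = 2694.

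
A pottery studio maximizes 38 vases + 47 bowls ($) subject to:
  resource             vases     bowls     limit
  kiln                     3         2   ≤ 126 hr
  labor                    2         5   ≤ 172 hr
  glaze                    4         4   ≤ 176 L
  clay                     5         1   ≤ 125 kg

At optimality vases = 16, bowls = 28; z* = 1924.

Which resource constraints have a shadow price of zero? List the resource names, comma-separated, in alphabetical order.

clay, kiln

kiln: 104/126 (slack 22)
labor: 172/172 (binding)
glaze: 176/176 (binding)
clay: 108/125 (slack 17)
By complementary slackness, a constraint with positive slack has shadow price 0 → clay, kiln.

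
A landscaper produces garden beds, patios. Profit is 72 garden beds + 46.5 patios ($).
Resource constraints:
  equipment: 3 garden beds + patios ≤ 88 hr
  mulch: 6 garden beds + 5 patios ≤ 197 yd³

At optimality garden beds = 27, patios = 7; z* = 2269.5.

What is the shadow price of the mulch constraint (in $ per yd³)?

Check each constraint at x*: equipment 88/88 (tight); mulch 197/197 (tight).
From A_Bᵀ y = c: 3·y_equipment + 6·y_mulch = 72; 1·y_equipment + 5·y_mulch = 46.5.
→ y_equipment = 9 and y_mulch = 7.5.
Shadow price of mulch = 7.5.

7.5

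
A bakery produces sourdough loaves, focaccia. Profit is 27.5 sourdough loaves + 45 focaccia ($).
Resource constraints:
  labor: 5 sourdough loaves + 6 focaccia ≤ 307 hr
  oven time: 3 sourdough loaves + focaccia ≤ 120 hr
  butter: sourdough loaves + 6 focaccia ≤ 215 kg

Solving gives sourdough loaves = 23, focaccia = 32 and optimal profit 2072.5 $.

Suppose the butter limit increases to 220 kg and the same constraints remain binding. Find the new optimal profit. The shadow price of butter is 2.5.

2085

Δb = 5, so new z* = 2072.5 + (2.5)·(5) = 2072.5 + 12.5 = 2085.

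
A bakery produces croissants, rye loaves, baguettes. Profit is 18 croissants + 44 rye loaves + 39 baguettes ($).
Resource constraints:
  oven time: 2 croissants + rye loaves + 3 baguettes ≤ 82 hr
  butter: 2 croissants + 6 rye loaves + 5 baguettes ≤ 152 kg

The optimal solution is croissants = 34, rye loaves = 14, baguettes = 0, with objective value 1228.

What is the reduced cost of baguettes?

-2

At the optimum: oven time uses 82 of 82 (binding); butter uses 152 of 152 (binding).
Dual feasibility on the basic columns requires 2·y_oven time + 2·y_butter = 18, 1·y_oven time + 6·y_butter = 44.
Solving: y_oven time = 2, y_butter = 7.
Reduced cost of baguettes: c₃ − yᵀa₃ = 39 − (2·3 + 7·5) = 39 − 41 = -2.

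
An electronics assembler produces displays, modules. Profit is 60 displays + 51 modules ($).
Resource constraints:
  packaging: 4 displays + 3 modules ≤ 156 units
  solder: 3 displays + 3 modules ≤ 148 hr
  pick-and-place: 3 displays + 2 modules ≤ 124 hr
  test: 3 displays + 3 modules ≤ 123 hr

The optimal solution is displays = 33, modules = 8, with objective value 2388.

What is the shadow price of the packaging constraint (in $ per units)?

At the optimum: packaging uses 156 of 156 (binding); solder uses 123 of 148 (slack = 25); pick-and-place uses 115 of 124 (slack = 9); test uses 123 of 123 (binding).
Slack constraints have shadow price 0 (complementary slackness).
The binding rows give the dual system: 4·y_packaging + 3·y_test = 60 and 3·y_packaging + 3·y_test = 51.
→ y_packaging = 9 and y_test = 8.
Shadow price of packaging = 9.

9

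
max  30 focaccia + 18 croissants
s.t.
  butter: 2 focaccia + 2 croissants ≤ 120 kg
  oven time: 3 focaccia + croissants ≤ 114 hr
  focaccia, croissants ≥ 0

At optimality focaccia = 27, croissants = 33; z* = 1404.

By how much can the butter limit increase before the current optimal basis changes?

Binding constraints: butter, oven time. The basis is B = [[2,2],[3,1]] with det -4.
Per unit increase in butter, x* moves by d = (-0.25, 0.75).
The basis stays optimal until focaccia reaches 0; allowable increase = 108 kg.

108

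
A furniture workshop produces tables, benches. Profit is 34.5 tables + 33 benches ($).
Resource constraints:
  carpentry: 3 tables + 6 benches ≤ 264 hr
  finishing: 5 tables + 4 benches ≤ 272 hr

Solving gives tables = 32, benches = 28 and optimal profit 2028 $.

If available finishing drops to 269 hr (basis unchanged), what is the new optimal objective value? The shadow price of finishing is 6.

2010

Δb = -3, so new z* = 2028 + (6)·(-3) = 2028 − 18 = 2010.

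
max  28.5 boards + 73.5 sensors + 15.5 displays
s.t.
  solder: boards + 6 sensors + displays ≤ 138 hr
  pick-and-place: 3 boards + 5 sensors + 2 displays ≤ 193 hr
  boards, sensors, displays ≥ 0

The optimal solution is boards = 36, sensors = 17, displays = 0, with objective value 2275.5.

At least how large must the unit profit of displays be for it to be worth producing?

21

At the optimum: solder uses 138 of 138 (binding); pick-and-place uses 193 of 193 (binding).
From A_Bᵀ y = c: 1·y_solder + 3·y_pick-and-place = 28.5; 6·y_solder + 5·y_pick-and-place = 73.5.
This yields shadow prices y_solder = 6, y_pick-and-place = 7.5.
displays enters the basis when its profit ≥ yᵀa₃ = 6·1 + 7.5·2 = 21.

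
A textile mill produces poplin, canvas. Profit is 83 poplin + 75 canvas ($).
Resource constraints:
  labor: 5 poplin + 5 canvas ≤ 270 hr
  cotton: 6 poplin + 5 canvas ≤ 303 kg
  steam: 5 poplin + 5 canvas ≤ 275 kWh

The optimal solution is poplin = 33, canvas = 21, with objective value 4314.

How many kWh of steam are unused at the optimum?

steam used = 5·33 + 5·21 = 270; slack = 275 − 270 = 5.

5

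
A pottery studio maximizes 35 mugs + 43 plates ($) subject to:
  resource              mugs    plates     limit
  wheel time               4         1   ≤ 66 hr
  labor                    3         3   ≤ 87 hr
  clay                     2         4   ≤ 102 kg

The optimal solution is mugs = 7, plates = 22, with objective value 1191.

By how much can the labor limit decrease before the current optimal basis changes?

10.5

Binding constraints: labor, clay. The basis is B = [[3,3],[2,4]] with det 6.
Per unit decrease in labor, x* moves by d = (-0.6667, 0.3333).
The basis stays optimal until mugs reaches 0; allowable decrease = 10.5 hr.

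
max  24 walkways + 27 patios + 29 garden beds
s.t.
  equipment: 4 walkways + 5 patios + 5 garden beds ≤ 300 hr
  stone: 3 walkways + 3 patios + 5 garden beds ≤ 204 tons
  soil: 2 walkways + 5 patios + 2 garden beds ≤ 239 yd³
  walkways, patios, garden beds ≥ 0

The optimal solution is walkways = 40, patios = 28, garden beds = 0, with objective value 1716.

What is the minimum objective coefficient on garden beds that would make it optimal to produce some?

35

Binding: equipment and stone. Non-binding: soil (19 unused).
Since soil is not tight, its dual is 0.
From A_Bᵀ y = c: 4·y_equipment + 3·y_stone = 24; 5·y_equipment + 3·y_stone = 27.
Solving: y_equipment = 3, y_stone = 4.
garden beds enters the basis when its profit ≥ yᵀa₃ = 3·5 + 4·5 = 35.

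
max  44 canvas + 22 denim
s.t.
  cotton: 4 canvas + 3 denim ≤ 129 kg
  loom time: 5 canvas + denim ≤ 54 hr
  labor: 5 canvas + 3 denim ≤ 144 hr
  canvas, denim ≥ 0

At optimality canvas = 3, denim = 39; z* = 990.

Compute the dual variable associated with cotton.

Check each constraint at x*: cotton 129/129 (tight); loom time 54/54 (tight); labor 132/144 (slack 12).
By complementary slackness, y = 0 for the non-binding constraint.
From A_Bᵀ y = c: 4·y_cotton + 5·y_loom time = 44; 3·y_cotton + 1·y_loom time = 22.
Solving: y_cotton = 6, y_loom time = 4.
Shadow price of cotton = 6.

6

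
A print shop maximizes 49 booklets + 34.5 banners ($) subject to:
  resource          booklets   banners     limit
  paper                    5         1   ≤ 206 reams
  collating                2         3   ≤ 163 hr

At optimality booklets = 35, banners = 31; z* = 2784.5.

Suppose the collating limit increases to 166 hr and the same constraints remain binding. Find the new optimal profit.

Check each constraint at x*: paper 206/206 (tight); collating 163/163 (tight).
The binding rows give the dual system: 5·y_paper + 2·y_collating = 49 and 1·y_paper + 3·y_collating = 34.5.
Solving: y_paper = 6, y_collating = 9.5.
Δz = y_collating·Δb = 9.5 × (3) = 28.5, so new z* = 2784.5 + 28.5 = 2813.

2813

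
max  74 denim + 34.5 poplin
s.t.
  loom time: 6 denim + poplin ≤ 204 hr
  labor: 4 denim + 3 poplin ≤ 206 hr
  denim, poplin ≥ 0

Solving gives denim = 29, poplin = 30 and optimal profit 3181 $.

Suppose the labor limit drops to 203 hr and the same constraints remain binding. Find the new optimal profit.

At the optimum: loom time uses 204 of 204 (binding); labor uses 206 of 206 (binding).
The binding rows give the dual system: 6·y_loom time + 4·y_labor = 74 and 1·y_loom time + 3·y_labor = 34.5.
→ y_loom time = 6 and y_labor = 9.5.
Δz = y_labor·Δb = 9.5 × (-3) = -28.5, so new z* = 3181 − 28.5 = 3152.5.

3152.5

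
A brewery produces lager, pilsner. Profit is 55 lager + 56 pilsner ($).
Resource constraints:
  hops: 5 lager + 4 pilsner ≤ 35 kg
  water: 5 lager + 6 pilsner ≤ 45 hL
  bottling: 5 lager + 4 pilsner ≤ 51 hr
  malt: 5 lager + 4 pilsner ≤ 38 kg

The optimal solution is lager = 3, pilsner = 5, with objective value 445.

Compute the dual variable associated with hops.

5

At the optimum: hops uses 35 of 35 (binding); water uses 45 of 45 (binding); bottling uses 35 of 51 (slack = 16); malt uses 35 of 38 (slack = 3).
Slack constraints have shadow price 0 (complementary slackness).
The binding rows give the dual system: 5·y_hops + 5·y_water = 55 and 4·y_hops + 6·y_water = 56.
This yields shadow prices y_hops = 5, y_water = 6.
Shadow price of hops = 5.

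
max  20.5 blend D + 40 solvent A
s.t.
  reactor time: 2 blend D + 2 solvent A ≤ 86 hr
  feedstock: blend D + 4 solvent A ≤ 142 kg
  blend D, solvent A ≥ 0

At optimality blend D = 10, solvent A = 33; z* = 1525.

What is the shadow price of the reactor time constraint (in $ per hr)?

7

At the optimum: reactor time uses 86 of 86 (binding); feedstock uses 142 of 142 (binding).
The binding rows give the dual system: 2·y_reactor time + 1·y_feedstock = 20.5 and 2·y_reactor time + 4·y_feedstock = 40.
This yields shadow prices y_reactor time = 7, y_feedstock = 6.5.
Shadow price of reactor time = 7.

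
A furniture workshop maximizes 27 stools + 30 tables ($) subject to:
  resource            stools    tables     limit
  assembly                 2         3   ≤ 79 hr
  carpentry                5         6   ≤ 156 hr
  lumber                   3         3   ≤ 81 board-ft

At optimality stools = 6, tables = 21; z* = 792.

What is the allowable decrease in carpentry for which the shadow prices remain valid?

Binding constraints: carpentry, lumber. The basis is B = [[5,6],[3,3]] with det -3.
Per unit decrease in carpentry, x* moves by d = (1, -1).
The basis stays optimal until tables reaches 0; allowable decrease = 21 hr.

21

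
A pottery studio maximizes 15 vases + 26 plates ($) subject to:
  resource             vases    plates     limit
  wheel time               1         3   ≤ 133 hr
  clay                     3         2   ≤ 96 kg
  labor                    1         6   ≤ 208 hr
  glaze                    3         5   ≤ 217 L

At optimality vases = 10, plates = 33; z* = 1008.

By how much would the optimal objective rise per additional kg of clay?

4

Check each constraint at x*: wheel time 109/133 (slack 24); clay 96/96 (tight); labor 208/208 (tight); glaze 195/217 (slack 22).
Since wheel time, glaze are not tight, their duals are 0.
From A_Bᵀ y = c: 3·y_clay + 1·y_labor = 15; 2·y_clay + 6·y_labor = 26.
→ y_clay = 4 and y_labor = 3.
Shadow price of clay = 4.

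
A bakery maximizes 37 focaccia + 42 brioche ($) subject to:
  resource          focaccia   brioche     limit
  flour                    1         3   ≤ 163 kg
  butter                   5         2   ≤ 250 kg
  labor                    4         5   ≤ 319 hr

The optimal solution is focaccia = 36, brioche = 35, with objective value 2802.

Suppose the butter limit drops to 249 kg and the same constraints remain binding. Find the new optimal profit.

2801

At the optimum: flour uses 141 of 163 (slack = 22); butter uses 250 of 250 (binding); labor uses 319 of 319 (binding).
Since flour is not tight, its dual is 0.
From A_Bᵀ y = c: 5·y_butter + 4·y_labor = 37; 2·y_butter + 5·y_labor = 42.
→ y_butter = 1 and y_labor = 8.
Δz = y_butter·Δb = 1 × (-1) = -1, so new z* = 2802 − 1 = 2801.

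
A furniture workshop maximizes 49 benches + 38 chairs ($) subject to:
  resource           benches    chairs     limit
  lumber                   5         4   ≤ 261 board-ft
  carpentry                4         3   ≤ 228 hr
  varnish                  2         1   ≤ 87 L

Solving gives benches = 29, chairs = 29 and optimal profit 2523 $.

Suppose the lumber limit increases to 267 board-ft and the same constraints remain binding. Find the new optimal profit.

2577

Binding: lumber and varnish. Non-binding: carpentry (25 unused).
Since carpentry is not tight, its dual is 0.
The binding rows give the dual system: 5·y_lumber + 2·y_varnish = 49 and 4·y_lumber + 1·y_varnish = 38.
Solving: y_lumber = 9, y_varnish = 2.
Δz = y_lumber·Δb = 9 × (6) = 54, so new z* = 2523 + 54 = 2577.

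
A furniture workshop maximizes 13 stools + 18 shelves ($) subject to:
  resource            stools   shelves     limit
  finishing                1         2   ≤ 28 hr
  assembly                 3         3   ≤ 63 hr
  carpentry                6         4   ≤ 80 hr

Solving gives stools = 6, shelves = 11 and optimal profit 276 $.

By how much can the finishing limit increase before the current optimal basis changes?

12

Binding constraints: finishing, carpentry. The basis is B = [[1,2],[6,4]] with det -8.
Per unit increase in finishing, x* moves by d = (-0.5, 0.75).
The basis stays optimal until stools reaches 0; allowable increase = 12 hr.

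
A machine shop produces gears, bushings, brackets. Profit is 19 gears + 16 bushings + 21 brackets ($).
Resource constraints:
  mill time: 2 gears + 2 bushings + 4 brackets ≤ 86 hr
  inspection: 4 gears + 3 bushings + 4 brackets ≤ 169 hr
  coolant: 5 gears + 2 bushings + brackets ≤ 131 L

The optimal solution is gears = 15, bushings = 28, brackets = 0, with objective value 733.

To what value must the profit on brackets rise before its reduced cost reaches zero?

29

Check each constraint at x*: mill time 86/86 (tight); inspection 144/169 (slack 25); coolant 131/131 (tight).
Since inspection is not tight, its dual is 0.
The binding rows give the dual system: 2·y_mill time + 5·y_coolant = 19 and 2·y_mill time + 2·y_coolant = 16.
Solving: y_mill time = 7, y_coolant = 1.
brackets enters the basis when its profit ≥ yᵀa₃ = 7·4 + 1·1 = 29.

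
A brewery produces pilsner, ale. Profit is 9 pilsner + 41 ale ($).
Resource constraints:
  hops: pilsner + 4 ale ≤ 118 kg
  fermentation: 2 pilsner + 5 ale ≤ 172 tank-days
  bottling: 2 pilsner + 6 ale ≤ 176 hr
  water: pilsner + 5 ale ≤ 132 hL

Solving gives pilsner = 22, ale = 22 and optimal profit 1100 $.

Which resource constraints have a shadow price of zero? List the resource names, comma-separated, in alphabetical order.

hops: 110/118 (slack 8)
fermentation: 154/172 (slack 18)
bottling: 176/176 (binding)
water: 132/132 (binding)
By complementary slackness, a constraint with positive slack has shadow price 0 → fermentation, hops.

fermentation, hops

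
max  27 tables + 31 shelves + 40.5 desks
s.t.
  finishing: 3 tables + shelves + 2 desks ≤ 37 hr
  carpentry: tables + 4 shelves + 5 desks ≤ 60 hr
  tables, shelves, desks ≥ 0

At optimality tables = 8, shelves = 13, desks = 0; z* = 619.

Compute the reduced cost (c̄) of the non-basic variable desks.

-3.5

Check each constraint at x*: finishing 37/37 (tight); carpentry 60/60 (tight).
Dual feasibility on the basic columns requires 3·y_finishing + 1·y_carpentry = 27, 1·y_finishing + 4·y_carpentry = 31.
→ y_finishing = 7 and y_carpentry = 6.
Reduced cost of desks: c₃ − yᵀa₃ = 40.5 − (7·2 + 6·5) = 40.5 − 44 = -3.5.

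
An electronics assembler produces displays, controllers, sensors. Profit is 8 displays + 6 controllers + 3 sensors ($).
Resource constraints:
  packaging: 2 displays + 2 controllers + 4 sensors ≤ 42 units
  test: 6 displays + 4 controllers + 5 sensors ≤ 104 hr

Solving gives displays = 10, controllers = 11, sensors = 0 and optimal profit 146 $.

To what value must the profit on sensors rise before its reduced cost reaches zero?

Both packaging and test are binding at x*.
From A_Bᵀ y = c: 2·y_packaging + 6·y_test = 8; 2·y_packaging + 4·y_test = 6.
Solving: y_packaging = 1, y_test = 1.
sensors enters the basis when its profit ≥ yᵀa₃ = 1·4 + 1·5 = 9.

9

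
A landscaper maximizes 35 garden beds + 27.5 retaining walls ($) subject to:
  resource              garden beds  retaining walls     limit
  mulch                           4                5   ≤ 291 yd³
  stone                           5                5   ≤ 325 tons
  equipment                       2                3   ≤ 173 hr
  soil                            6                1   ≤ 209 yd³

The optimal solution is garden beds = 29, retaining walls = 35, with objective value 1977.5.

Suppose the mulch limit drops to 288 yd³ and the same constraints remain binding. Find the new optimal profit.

Check each constraint at x*: mulch 291/291 (tight); stone 320/325 (slack 5); equipment 163/173 (slack 10); soil 209/209 (tight).
Slack constraints have shadow price 0 (complementary slackness).
Dual feasibility on the basic columns requires 4·y_mulch + 6·y_soil = 35, 5·y_mulch + 1·y_soil = 27.5.
→ y_mulch = 5 and y_soil = 2.5.
Δz = y_mulch·Δb = 5 × (-3) = -15, so new z* = 1977.5 − 15 = 1962.5.

1962.5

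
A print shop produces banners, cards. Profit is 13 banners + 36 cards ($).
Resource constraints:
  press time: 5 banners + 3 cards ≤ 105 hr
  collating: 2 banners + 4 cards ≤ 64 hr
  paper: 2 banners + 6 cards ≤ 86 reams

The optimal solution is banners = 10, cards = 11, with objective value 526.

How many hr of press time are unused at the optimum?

press time used = 5·10 + 3·11 = 83; slack = 105 − 83 = 22.

22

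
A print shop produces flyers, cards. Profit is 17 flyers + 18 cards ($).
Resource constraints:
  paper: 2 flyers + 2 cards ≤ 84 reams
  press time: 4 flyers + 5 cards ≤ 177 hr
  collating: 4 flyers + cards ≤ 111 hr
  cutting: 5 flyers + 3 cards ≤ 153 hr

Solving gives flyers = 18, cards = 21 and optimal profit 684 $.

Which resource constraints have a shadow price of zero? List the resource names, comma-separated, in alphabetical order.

collating, paper

paper: 78/84 (slack 6)
press time: 177/177 (binding)
collating: 93/111 (slack 18)
cutting: 153/153 (binding)
By complementary slackness, a constraint with positive slack has shadow price 0 → collating, paper.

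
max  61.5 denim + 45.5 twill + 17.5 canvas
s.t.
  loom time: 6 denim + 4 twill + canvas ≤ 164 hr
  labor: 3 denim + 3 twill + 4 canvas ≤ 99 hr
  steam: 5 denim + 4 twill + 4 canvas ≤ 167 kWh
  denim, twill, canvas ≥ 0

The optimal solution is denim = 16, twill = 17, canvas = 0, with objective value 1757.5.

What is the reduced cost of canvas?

-8.5

Binding: loom time and labor. Non-binding: steam (19 unused).
Since steam is not tight, its dual is 0.
From A_Bᵀ y = c: 6·y_loom time + 3·y_labor = 61.5; 4·y_loom time + 3·y_labor = 45.5.
Solving: y_loom time = 8, y_labor = 4.5.
Reduced cost of canvas: c₃ − yᵀa₃ = 17.5 − (8·1 + 4.5·4) = 17.5 − 26 = -8.5.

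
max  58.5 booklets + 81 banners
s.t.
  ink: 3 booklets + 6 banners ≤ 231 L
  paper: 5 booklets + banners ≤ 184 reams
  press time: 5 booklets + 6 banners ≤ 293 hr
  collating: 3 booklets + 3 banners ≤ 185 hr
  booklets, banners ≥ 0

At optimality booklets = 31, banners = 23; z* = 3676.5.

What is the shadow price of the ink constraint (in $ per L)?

4.5

At the optimum: ink uses 231 of 231 (binding); paper uses 178 of 184 (slack = 6); press time uses 293 of 293 (binding); collating uses 162 of 185 (slack = 23).
Slack constraints have shadow price 0 (complementary slackness).
The binding rows give the dual system: 3·y_ink + 5·y_press time = 58.5 and 6·y_ink + 6·y_press time = 81.
→ y_ink = 4.5 and y_press time = 9.
Shadow price of ink = 4.5.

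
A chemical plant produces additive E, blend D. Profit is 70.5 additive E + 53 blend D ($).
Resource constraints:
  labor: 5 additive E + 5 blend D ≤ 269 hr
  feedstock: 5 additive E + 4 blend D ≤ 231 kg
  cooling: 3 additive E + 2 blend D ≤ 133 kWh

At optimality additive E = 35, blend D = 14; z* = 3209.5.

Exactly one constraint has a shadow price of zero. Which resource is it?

labor

labor: 245/269 (slack 24)
feedstock: 231/231 (binding)
cooling: 133/133 (binding)
By complementary slackness, a constraint with positive slack has shadow price 0 → labor.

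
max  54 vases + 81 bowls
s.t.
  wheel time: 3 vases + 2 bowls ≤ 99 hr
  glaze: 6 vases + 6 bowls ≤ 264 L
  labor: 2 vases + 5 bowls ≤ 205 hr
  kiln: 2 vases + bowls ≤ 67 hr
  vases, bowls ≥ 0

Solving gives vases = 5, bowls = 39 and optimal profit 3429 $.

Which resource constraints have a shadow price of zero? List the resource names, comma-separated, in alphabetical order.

wheel time: 93/99 (slack 6)
glaze: 264/264 (binding)
labor: 205/205 (binding)
kiln: 49/67 (slack 18)
By complementary slackness, a constraint with positive slack has shadow price 0 → kiln, wheel time.

kiln, wheel time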